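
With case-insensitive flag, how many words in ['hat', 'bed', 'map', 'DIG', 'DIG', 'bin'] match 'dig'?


Case-insensitive matching: compare each word's lowercase form to 'dig'.
  'hat' -> lower='hat' -> no
  'bed' -> lower='bed' -> no
  'map' -> lower='map' -> no
  'DIG' -> lower='dig' -> MATCH
  'DIG' -> lower='dig' -> MATCH
  'bin' -> lower='bin' -> no
Matches: ['DIG', 'DIG']
Count: 2

2


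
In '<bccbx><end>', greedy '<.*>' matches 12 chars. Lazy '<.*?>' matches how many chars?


Greedy '<.*>' tries to match as MUCH as possible.
Lazy '<.*?>' tries to match as LITTLE as possible.

String: '<bccbx><end>'
Greedy '<.*>' starts at first '<' and extends to the LAST '>': '<bccbx><end>' (12 chars)
Lazy '<.*?>' starts at first '<' and stops at the FIRST '>': '<bccbx>' (7 chars)

7


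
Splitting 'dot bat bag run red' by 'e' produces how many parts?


Splitting by 'e' breaks the string at each occurrence of the separator.
Text: 'dot bat bag run red'
Parts after split:
  Part 1: 'dot bat bag run r'
  Part 2: 'd'
Total parts: 2

2


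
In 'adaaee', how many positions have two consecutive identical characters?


Looking for consecutive identical characters in 'adaaee':
  pos 0-1: 'a' vs 'd' -> different
  pos 1-2: 'd' vs 'a' -> different
  pos 2-3: 'a' vs 'a' -> MATCH ('aa')
  pos 3-4: 'a' vs 'e' -> different
  pos 4-5: 'e' vs 'e' -> MATCH ('ee')
Consecutive identical pairs: ['aa', 'ee']
Count: 2

2


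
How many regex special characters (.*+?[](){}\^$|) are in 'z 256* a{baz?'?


Regex special characters are: . * + ? [ ] ( ) { } \ ^ $ |
Scanning 'z 256* a{baz?':
  pos 5: '*' -> SPECIAL
  pos 8: '{' -> SPECIAL
  pos 12: '?' -> SPECIAL
Special chars found: ['*', '{', '?']
Total: 3

3


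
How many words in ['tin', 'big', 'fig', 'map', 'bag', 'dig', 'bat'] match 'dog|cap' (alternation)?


Alternation 'dog|cap' matches either 'dog' or 'cap'.
Checking each word:
  'tin' -> no
  'big' -> no
  'fig' -> no
  'map' -> no
  'bag' -> no
  'dig' -> no
  'bat' -> no
Matches: []
Count: 0

0


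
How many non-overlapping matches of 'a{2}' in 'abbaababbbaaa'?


Pattern 'a{2}' matches exactly 2 consecutive a's (greedy, non-overlapping).
String: 'abbaababbbaaa'
Scanning for runs of a's:
  Run at pos 0: 'a' (length 1) -> 0 match(es)
  Run at pos 3: 'aa' (length 2) -> 1 match(es)
  Run at pos 6: 'a' (length 1) -> 0 match(es)
  Run at pos 10: 'aaa' (length 3) -> 1 match(es)
Matches found: ['aa', 'aa']
Total: 2

2


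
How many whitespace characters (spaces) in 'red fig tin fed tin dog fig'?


\s matches whitespace characters (spaces, tabs, etc.).
Text: 'red fig tin fed tin dog fig'
This text has 7 words separated by spaces.
Number of spaces = number of words - 1 = 7 - 1 = 6

6


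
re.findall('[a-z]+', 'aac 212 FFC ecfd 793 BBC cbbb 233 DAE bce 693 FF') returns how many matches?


Pattern '[a-z]+' finds one or more lowercase letters.
Text: 'aac 212 FFC ecfd 793 BBC cbbb 233 DAE bce 693 FF'
Scanning for matches:
  Match 1: 'aac'
  Match 2: 'ecfd'
  Match 3: 'cbbb'
  Match 4: 'bce'
Total matches: 4

4


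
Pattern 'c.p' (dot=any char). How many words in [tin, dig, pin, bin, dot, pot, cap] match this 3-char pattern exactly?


Pattern 'c.p' means: starts with 'c', any single char, ends with 'p'.
Checking each word (must be exactly 3 chars):
  'tin' (len=3): no
  'dig' (len=3): no
  'pin' (len=3): no
  'bin' (len=3): no
  'dot' (len=3): no
  'pot' (len=3): no
  'cap' (len=3): MATCH
Matching words: ['cap']
Total: 1

1


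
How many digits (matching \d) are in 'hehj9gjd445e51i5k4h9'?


\d matches any digit 0-9.
Scanning 'hehj9gjd445e51i5k4h9':
  pos 4: '9' -> DIGIT
  pos 8: '4' -> DIGIT
  pos 9: '4' -> DIGIT
  pos 10: '5' -> DIGIT
  pos 12: '5' -> DIGIT
  pos 13: '1' -> DIGIT
  pos 15: '5' -> DIGIT
  pos 17: '4' -> DIGIT
  pos 19: '9' -> DIGIT
Digits found: ['9', '4', '4', '5', '5', '1', '5', '4', '9']
Total: 9

9


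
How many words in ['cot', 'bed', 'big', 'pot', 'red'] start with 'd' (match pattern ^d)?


Pattern ^d anchors to start of word. Check which words begin with 'd':
  'cot' -> no
  'bed' -> no
  'big' -> no
  'pot' -> no
  'red' -> no
Matching words: []
Count: 0

0


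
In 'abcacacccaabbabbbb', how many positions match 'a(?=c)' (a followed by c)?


Lookahead 'a(?=c)' matches 'a' only when followed by 'c'.
String: 'abcacacccaabbabbbb'
Checking each position where char is 'a':
  pos 0: 'a' -> no (next='b')
  pos 3: 'a' -> MATCH (next='c')
  pos 5: 'a' -> MATCH (next='c')
  pos 9: 'a' -> no (next='a')
  pos 10: 'a' -> no (next='b')
  pos 13: 'a' -> no (next='b')
Matching positions: [3, 5]
Count: 2

2


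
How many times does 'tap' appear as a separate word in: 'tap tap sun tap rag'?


Scanning each word for exact match 'tap':
  Word 1: 'tap' -> MATCH
  Word 2: 'tap' -> MATCH
  Word 3: 'sun' -> no
  Word 4: 'tap' -> MATCH
  Word 5: 'rag' -> no
Total matches: 3

3


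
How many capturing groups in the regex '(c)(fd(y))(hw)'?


To count capturing groups, count each '(' that starts a group.
Pattern: '(c)(fd(y))(hw)'
Walking through the pattern:
  Position 0: '(' -> group #1
  Position 3: '(' -> group #2
  Position 6: '(' -> group #3
  Position 10: '(' -> group #4
Total capturing groups: 4

4


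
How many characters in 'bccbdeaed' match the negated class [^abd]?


Negated class [^abd] matches any char NOT in {a, b, d}
Scanning 'bccbdeaed':
  pos 0: 'b' -> no (excluded)
  pos 1: 'c' -> MATCH
  pos 2: 'c' -> MATCH
  pos 3: 'b' -> no (excluded)
  pos 4: 'd' -> no (excluded)
  pos 5: 'e' -> MATCH
  pos 6: 'a' -> no (excluded)
  pos 7: 'e' -> MATCH
  pos 8: 'd' -> no (excluded)
Total matches: 4

4


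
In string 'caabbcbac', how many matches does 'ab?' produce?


Pattern 'ab?' matches 'a' optionally followed by 'b'.
String: 'caabbcbac'
Scanning left to right for 'a' then checking next char:
  Match 1: 'a' (a not followed by b)
  Match 2: 'ab' (a followed by b)
  Match 3: 'a' (a not followed by b)
Total matches: 3

3


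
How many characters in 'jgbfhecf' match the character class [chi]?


Character class [chi] matches any of: {c, h, i}
Scanning string 'jgbfhecf' character by character:
  pos 0: 'j' -> no
  pos 1: 'g' -> no
  pos 2: 'b' -> no
  pos 3: 'f' -> no
  pos 4: 'h' -> MATCH
  pos 5: 'e' -> no
  pos 6: 'c' -> MATCH
  pos 7: 'f' -> no
Total matches: 2

2


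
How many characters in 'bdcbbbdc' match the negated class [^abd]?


Negated class [^abd] matches any char NOT in {a, b, d}
Scanning 'bdcbbbdc':
  pos 0: 'b' -> no (excluded)
  pos 1: 'd' -> no (excluded)
  pos 2: 'c' -> MATCH
  pos 3: 'b' -> no (excluded)
  pos 4: 'b' -> no (excluded)
  pos 5: 'b' -> no (excluded)
  pos 6: 'd' -> no (excluded)
  pos 7: 'c' -> MATCH
Total matches: 2

2


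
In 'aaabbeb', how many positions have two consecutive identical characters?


Looking for consecutive identical characters in 'aaabbeb':
  pos 0-1: 'a' vs 'a' -> MATCH ('aa')
  pos 1-2: 'a' vs 'a' -> MATCH ('aa')
  pos 2-3: 'a' vs 'b' -> different
  pos 3-4: 'b' vs 'b' -> MATCH ('bb')
  pos 4-5: 'b' vs 'e' -> different
  pos 5-6: 'e' vs 'b' -> different
Consecutive identical pairs: ['aa', 'aa', 'bb']
Count: 3

3


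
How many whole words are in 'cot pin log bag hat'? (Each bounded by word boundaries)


Word boundaries (\b) mark the start/end of each word.
Text: 'cot pin log bag hat'
Splitting by whitespace:
  Word 1: 'cot'
  Word 2: 'pin'
  Word 3: 'log'
  Word 4: 'bag'
  Word 5: 'hat'
Total whole words: 5

5


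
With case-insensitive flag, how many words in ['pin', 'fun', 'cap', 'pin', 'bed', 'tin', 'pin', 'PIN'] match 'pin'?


Case-insensitive matching: compare each word's lowercase form to 'pin'.
  'pin' -> lower='pin' -> MATCH
  'fun' -> lower='fun' -> no
  'cap' -> lower='cap' -> no
  'pin' -> lower='pin' -> MATCH
  'bed' -> lower='bed' -> no
  'tin' -> lower='tin' -> no
  'pin' -> lower='pin' -> MATCH
  'PIN' -> lower='pin' -> MATCH
Matches: ['pin', 'pin', 'pin', 'PIN']
Count: 4

4


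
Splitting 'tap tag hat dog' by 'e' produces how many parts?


Splitting by 'e' breaks the string at each occurrence of the separator.
Text: 'tap tag hat dog'
Parts after split:
  Part 1: 'tap tag hat dog'
Total parts: 1

1


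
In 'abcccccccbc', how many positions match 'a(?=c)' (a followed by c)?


Lookahead 'a(?=c)' matches 'a' only when followed by 'c'.
String: 'abcccccccbc'
Checking each position where char is 'a':
  pos 0: 'a' -> no (next='b')
Matching positions: []
Count: 0

0


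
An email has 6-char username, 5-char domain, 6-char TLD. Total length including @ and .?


An email address has format: username@domain.tld
Username length: 6
'@' character: 1
Domain length: 5
'.' character: 1
TLD length: 6
Total = 6 + 1 + 5 + 1 + 6 = 19

19


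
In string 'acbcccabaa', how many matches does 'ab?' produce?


Pattern 'ab?' matches 'a' optionally followed by 'b'.
String: 'acbcccabaa'
Scanning left to right for 'a' then checking next char:
  Match 1: 'a' (a not followed by b)
  Match 2: 'ab' (a followed by b)
  Match 3: 'a' (a not followed by b)
  Match 4: 'a' (a not followed by b)
Total matches: 4

4


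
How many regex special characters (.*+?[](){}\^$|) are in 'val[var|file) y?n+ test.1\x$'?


Regex special characters are: . * + ? [ ] ( ) { } \ ^ $ |
Scanning 'val[var|file) y?n+ test.1\x$':
  pos 3: '[' -> SPECIAL
  pos 7: '|' -> SPECIAL
  pos 12: ')' -> SPECIAL
  pos 15: '?' -> SPECIAL
  pos 17: '+' -> SPECIAL
  pos 23: '.' -> SPECIAL
  pos 25: '\' -> SPECIAL
  pos 27: '$' -> SPECIAL
Special chars found: ['[', '|', ')', '?', '+', '.', '\\', '$']
Total: 8

8


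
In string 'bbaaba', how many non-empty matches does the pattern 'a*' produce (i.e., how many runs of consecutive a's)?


Pattern 'a*' matches zero or more a's. We want non-empty runs of consecutive a's.
String: 'bbaaba'
Walking through the string to find runs of a's:
  Run 1: positions 2-3 -> 'aa'
  Run 2: positions 5-5 -> 'a'
Non-empty runs found: ['aa', 'a']
Count: 2

2


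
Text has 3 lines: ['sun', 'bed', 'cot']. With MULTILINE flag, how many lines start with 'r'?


With MULTILINE flag, ^ matches the start of each line.
Lines: ['sun', 'bed', 'cot']
Checking which lines start with 'r':
  Line 1: 'sun' -> no
  Line 2: 'bed' -> no
  Line 3: 'cot' -> no
Matching lines: []
Count: 0

0


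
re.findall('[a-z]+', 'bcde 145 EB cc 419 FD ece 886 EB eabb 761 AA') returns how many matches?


Pattern '[a-z]+' finds one or more lowercase letters.
Text: 'bcde 145 EB cc 419 FD ece 886 EB eabb 761 AA'
Scanning for matches:
  Match 1: 'bcde'
  Match 2: 'cc'
  Match 3: 'ece'
  Match 4: 'eabb'
Total matches: 4

4


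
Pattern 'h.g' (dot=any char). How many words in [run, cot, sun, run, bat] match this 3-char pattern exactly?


Pattern 'h.g' means: starts with 'h', any single char, ends with 'g'.
Checking each word (must be exactly 3 chars):
  'run' (len=3): no
  'cot' (len=3): no
  'sun' (len=3): no
  'run' (len=3): no
  'bat' (len=3): no
Matching words: []
Total: 0

0


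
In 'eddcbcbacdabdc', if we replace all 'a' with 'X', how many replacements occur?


re.sub('a', 'X', text) replaces every occurrence of 'a' with 'X'.
Text: 'eddcbcbacdabdc'
Scanning for 'a':
  pos 7: 'a' -> replacement #1
  pos 10: 'a' -> replacement #2
Total replacements: 2

2


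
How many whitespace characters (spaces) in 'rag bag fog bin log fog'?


\s matches whitespace characters (spaces, tabs, etc.).
Text: 'rag bag fog bin log fog'
This text has 6 words separated by spaces.
Number of spaces = number of words - 1 = 6 - 1 = 5

5


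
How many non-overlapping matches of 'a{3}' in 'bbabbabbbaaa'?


Pattern 'a{3}' matches exactly 3 consecutive a's (greedy, non-overlapping).
String: 'bbabbabbbaaa'
Scanning for runs of a's:
  Run at pos 2: 'a' (length 1) -> 0 match(es)
  Run at pos 5: 'a' (length 1) -> 0 match(es)
  Run at pos 9: 'aaa' (length 3) -> 1 match(es)
Matches found: ['aaa']
Total: 1

1


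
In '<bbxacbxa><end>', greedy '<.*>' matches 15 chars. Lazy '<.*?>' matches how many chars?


Greedy '<.*>' tries to match as MUCH as possible.
Lazy '<.*?>' tries to match as LITTLE as possible.

String: '<bbxacbxa><end>'
Greedy '<.*>' starts at first '<' and extends to the LAST '>': '<bbxacbxa><end>' (15 chars)
Lazy '<.*?>' starts at first '<' and stops at the FIRST '>': '<bbxacbxa>' (10 chars)

10


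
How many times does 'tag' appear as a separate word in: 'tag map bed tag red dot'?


Scanning each word for exact match 'tag':
  Word 1: 'tag' -> MATCH
  Word 2: 'map' -> no
  Word 3: 'bed' -> no
  Word 4: 'tag' -> MATCH
  Word 5: 'red' -> no
  Word 6: 'dot' -> no
Total matches: 2

2


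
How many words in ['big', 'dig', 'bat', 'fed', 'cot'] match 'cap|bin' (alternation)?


Alternation 'cap|bin' matches either 'cap' or 'bin'.
Checking each word:
  'big' -> no
  'dig' -> no
  'bat' -> no
  'fed' -> no
  'cot' -> no
Matches: []
Count: 0

0


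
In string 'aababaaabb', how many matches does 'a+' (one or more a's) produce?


Pattern 'a+' matches one or more consecutive a's.
String: 'aababaaabb'
Scanning for runs of a:
  Match 1: 'aa' (length 2)
  Match 2: 'a' (length 1)
  Match 3: 'aaa' (length 3)
Total matches: 3

3


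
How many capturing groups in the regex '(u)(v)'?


To count capturing groups, count each '(' that starts a group.
Pattern: '(u)(v)'
Walking through the pattern:
  Position 0: '(' -> group #1
  Position 3: '(' -> group #2
Total capturing groups: 2

2


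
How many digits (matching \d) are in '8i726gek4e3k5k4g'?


\d matches any digit 0-9.
Scanning '8i726gek4e3k5k4g':
  pos 0: '8' -> DIGIT
  pos 2: '7' -> DIGIT
  pos 3: '2' -> DIGIT
  pos 4: '6' -> DIGIT
  pos 8: '4' -> DIGIT
  pos 10: '3' -> DIGIT
  pos 12: '5' -> DIGIT
  pos 14: '4' -> DIGIT
Digits found: ['8', '7', '2', '6', '4', '3', '5', '4']
Total: 8

8


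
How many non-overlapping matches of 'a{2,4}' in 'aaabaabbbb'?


Pattern 'a{2,4}' matches between 2 and 4 consecutive a's (greedy).
String: 'aaabaabbbb'
Finding runs of a's and applying greedy matching:
  Run at pos 0: 'aaa' (length 3)
  Run at pos 4: 'aa' (length 2)
Matches: ['aaa', 'aa']
Count: 2

2


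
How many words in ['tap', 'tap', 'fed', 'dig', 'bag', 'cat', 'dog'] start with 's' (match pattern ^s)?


Pattern ^s anchors to start of word. Check which words begin with 's':
  'tap' -> no
  'tap' -> no
  'fed' -> no
  'dig' -> no
  'bag' -> no
  'cat' -> no
  'dog' -> no
Matching words: []
Count: 0

0


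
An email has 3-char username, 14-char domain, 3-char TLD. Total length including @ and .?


An email address has format: username@domain.tld
Username length: 3
'@' character: 1
Domain length: 14
'.' character: 1
TLD length: 3
Total = 3 + 1 + 14 + 1 + 3 = 22

22


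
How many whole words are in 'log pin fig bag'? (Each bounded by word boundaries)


Word boundaries (\b) mark the start/end of each word.
Text: 'log pin fig bag'
Splitting by whitespace:
  Word 1: 'log'
  Word 2: 'pin'
  Word 3: 'fig'
  Word 4: 'bag'
Total whole words: 4

4


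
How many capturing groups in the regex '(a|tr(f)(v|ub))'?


To count capturing groups, count each '(' that starts a group.
Pattern: '(a|tr(f)(v|ub))'
Walking through the pattern:
  Position 0: '(' -> group #1
  Position 5: '(' -> group #2
  Position 8: '(' -> group #3
Total capturing groups: 3

3


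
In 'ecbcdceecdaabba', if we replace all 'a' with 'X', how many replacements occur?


re.sub('a', 'X', text) replaces every occurrence of 'a' with 'X'.
Text: 'ecbcdceecdaabba'
Scanning for 'a':
  pos 10: 'a' -> replacement #1
  pos 11: 'a' -> replacement #2
  pos 14: 'a' -> replacement #3
Total replacements: 3

3


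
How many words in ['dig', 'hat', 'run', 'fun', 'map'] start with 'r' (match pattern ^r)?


Pattern ^r anchors to start of word. Check which words begin with 'r':
  'dig' -> no
  'hat' -> no
  'run' -> MATCH (starts with 'r')
  'fun' -> no
  'map' -> no
Matching words: ['run']
Count: 1

1


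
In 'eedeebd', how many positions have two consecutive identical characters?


Looking for consecutive identical characters in 'eedeebd':
  pos 0-1: 'e' vs 'e' -> MATCH ('ee')
  pos 1-2: 'e' vs 'd' -> different
  pos 2-3: 'd' vs 'e' -> different
  pos 3-4: 'e' vs 'e' -> MATCH ('ee')
  pos 4-5: 'e' vs 'b' -> different
  pos 5-6: 'b' vs 'd' -> different
Consecutive identical pairs: ['ee', 'ee']
Count: 2

2


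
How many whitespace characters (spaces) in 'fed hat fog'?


\s matches whitespace characters (spaces, tabs, etc.).
Text: 'fed hat fog'
This text has 3 words separated by spaces.
Number of spaces = number of words - 1 = 3 - 1 = 2

2


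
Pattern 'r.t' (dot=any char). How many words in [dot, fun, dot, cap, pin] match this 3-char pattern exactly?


Pattern 'r.t' means: starts with 'r', any single char, ends with 't'.
Checking each word (must be exactly 3 chars):
  'dot' (len=3): no
  'fun' (len=3): no
  'dot' (len=3): no
  'cap' (len=3): no
  'pin' (len=3): no
Matching words: []
Total: 0

0


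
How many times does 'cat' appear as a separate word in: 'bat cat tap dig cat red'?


Scanning each word for exact match 'cat':
  Word 1: 'bat' -> no
  Word 2: 'cat' -> MATCH
  Word 3: 'tap' -> no
  Word 4: 'dig' -> no
  Word 5: 'cat' -> MATCH
  Word 6: 'red' -> no
Total matches: 2

2


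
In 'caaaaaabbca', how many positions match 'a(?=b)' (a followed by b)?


Lookahead 'a(?=b)' matches 'a' only when followed by 'b'.
String: 'caaaaaabbca'
Checking each position where char is 'a':
  pos 1: 'a' -> no (next='a')
  pos 2: 'a' -> no (next='a')
  pos 3: 'a' -> no (next='a')
  pos 4: 'a' -> no (next='a')
  pos 5: 'a' -> no (next='a')
  pos 6: 'a' -> MATCH (next='b')
Matching positions: [6]
Count: 1

1


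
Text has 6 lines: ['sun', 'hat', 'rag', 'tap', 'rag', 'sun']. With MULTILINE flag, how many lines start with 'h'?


With MULTILINE flag, ^ matches the start of each line.
Lines: ['sun', 'hat', 'rag', 'tap', 'rag', 'sun']
Checking which lines start with 'h':
  Line 1: 'sun' -> no
  Line 2: 'hat' -> MATCH
  Line 3: 'rag' -> no
  Line 4: 'tap' -> no
  Line 5: 'rag' -> no
  Line 6: 'sun' -> no
Matching lines: ['hat']
Count: 1

1


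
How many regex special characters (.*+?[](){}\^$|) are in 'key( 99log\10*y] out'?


Regex special characters are: . * + ? [ ] ( ) { } \ ^ $ |
Scanning 'key( 99log\10*y] out':
  pos 3: '(' -> SPECIAL
  pos 10: '\' -> SPECIAL
  pos 13: '*' -> SPECIAL
  pos 15: ']' -> SPECIAL
Special chars found: ['(', '\\', '*', ']']
Total: 4

4


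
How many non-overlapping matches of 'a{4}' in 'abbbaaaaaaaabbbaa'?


Pattern 'a{4}' matches exactly 4 consecutive a's (greedy, non-overlapping).
String: 'abbbaaaaaaaabbbaa'
Scanning for runs of a's:
  Run at pos 0: 'a' (length 1) -> 0 match(es)
  Run at pos 4: 'aaaaaaaa' (length 8) -> 2 match(es)
  Run at pos 15: 'aa' (length 2) -> 0 match(es)
Matches found: ['aaaa', 'aaaa']
Total: 2

2


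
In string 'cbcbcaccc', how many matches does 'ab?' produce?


Pattern 'ab?' matches 'a' optionally followed by 'b'.
String: 'cbcbcaccc'
Scanning left to right for 'a' then checking next char:
  Match 1: 'a' (a not followed by b)
Total matches: 1

1


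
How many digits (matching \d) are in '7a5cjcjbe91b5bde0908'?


\d matches any digit 0-9.
Scanning '7a5cjcjbe91b5bde0908':
  pos 0: '7' -> DIGIT
  pos 2: '5' -> DIGIT
  pos 9: '9' -> DIGIT
  pos 10: '1' -> DIGIT
  pos 12: '5' -> DIGIT
  pos 16: '0' -> DIGIT
  pos 17: '9' -> DIGIT
  pos 18: '0' -> DIGIT
  pos 19: '8' -> DIGIT
Digits found: ['7', '5', '9', '1', '5', '0', '9', '0', '8']
Total: 9

9


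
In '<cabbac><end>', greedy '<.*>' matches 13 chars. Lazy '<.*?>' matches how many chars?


Greedy '<.*>' tries to match as MUCH as possible.
Lazy '<.*?>' tries to match as LITTLE as possible.

String: '<cabbac><end>'
Greedy '<.*>' starts at first '<' and extends to the LAST '>': '<cabbac><end>' (13 chars)
Lazy '<.*?>' starts at first '<' and stops at the FIRST '>': '<cabbac>' (8 chars)

8


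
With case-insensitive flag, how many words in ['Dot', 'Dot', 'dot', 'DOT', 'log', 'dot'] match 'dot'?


Case-insensitive matching: compare each word's lowercase form to 'dot'.
  'Dot' -> lower='dot' -> MATCH
  'Dot' -> lower='dot' -> MATCH
  'dot' -> lower='dot' -> MATCH
  'DOT' -> lower='dot' -> MATCH
  'log' -> lower='log' -> no
  'dot' -> lower='dot' -> MATCH
Matches: ['Dot', 'Dot', 'dot', 'DOT', 'dot']
Count: 5

5


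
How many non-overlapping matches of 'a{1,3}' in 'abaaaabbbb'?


Pattern 'a{1,3}' matches between 1 and 3 consecutive a's (greedy).
String: 'abaaaabbbb'
Finding runs of a's and applying greedy matching:
  Run at pos 0: 'a' (length 1)
  Run at pos 2: 'aaaa' (length 4)
Matches: ['a', 'aaa', 'a']
Count: 3

3


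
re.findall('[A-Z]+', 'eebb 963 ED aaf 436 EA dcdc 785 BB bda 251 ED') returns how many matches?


Pattern '[A-Z]+' finds one or more uppercase letters.
Text: 'eebb 963 ED aaf 436 EA dcdc 785 BB bda 251 ED'
Scanning for matches:
  Match 1: 'ED'
  Match 2: 'EA'
  Match 3: 'BB'
  Match 4: 'ED'
Total matches: 4

4


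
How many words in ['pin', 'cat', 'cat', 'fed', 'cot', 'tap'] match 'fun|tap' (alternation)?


Alternation 'fun|tap' matches either 'fun' or 'tap'.
Checking each word:
  'pin' -> no
  'cat' -> no
  'cat' -> no
  'fed' -> no
  'cot' -> no
  'tap' -> MATCH
Matches: ['tap']
Count: 1

1


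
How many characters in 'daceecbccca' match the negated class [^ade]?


Negated class [^ade] matches any char NOT in {a, d, e}
Scanning 'daceecbccca':
  pos 0: 'd' -> no (excluded)
  pos 1: 'a' -> no (excluded)
  pos 2: 'c' -> MATCH
  pos 3: 'e' -> no (excluded)
  pos 4: 'e' -> no (excluded)
  pos 5: 'c' -> MATCH
  pos 6: 'b' -> MATCH
  pos 7: 'c' -> MATCH
  pos 8: 'c' -> MATCH
  pos 9: 'c' -> MATCH
  pos 10: 'a' -> no (excluded)
Total matches: 6

6


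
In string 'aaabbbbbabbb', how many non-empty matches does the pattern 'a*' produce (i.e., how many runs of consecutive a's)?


Pattern 'a*' matches zero or more a's. We want non-empty runs of consecutive a's.
String: 'aaabbbbbabbb'
Walking through the string to find runs of a's:
  Run 1: positions 0-2 -> 'aaa'
  Run 2: positions 8-8 -> 'a'
Non-empty runs found: ['aaa', 'a']
Count: 2

2


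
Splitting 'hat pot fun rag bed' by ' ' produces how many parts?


Splitting by ' ' breaks the string at each occurrence of the separator.
Text: 'hat pot fun rag bed'
Parts after split:
  Part 1: 'hat'
  Part 2: 'pot'
  Part 3: 'fun'
  Part 4: 'rag'
  Part 5: 'bed'
Total parts: 5

5


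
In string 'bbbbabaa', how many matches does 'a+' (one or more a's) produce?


Pattern 'a+' matches one or more consecutive a's.
String: 'bbbbabaa'
Scanning for runs of a:
  Match 1: 'a' (length 1)
  Match 2: 'aa' (length 2)
Total matches: 2

2


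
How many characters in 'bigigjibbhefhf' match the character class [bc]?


Character class [bc] matches any of: {b, c}
Scanning string 'bigigjibbhefhf' character by character:
  pos 0: 'b' -> MATCH
  pos 1: 'i' -> no
  pos 2: 'g' -> no
  pos 3: 'i' -> no
  pos 4: 'g' -> no
  pos 5: 'j' -> no
  pos 6: 'i' -> no
  pos 7: 'b' -> MATCH
  pos 8: 'b' -> MATCH
  pos 9: 'h' -> no
  pos 10: 'e' -> no
  pos 11: 'f' -> no
  pos 12: 'h' -> no
  pos 13: 'f' -> no
Total matches: 3

3


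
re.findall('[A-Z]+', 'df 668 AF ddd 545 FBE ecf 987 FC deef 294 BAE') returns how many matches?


Pattern '[A-Z]+' finds one or more uppercase letters.
Text: 'df 668 AF ddd 545 FBE ecf 987 FC deef 294 BAE'
Scanning for matches:
  Match 1: 'AF'
  Match 2: 'FBE'
  Match 3: 'FC'
  Match 4: 'BAE'
Total matches: 4

4


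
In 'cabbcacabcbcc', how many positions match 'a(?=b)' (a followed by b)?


Lookahead 'a(?=b)' matches 'a' only when followed by 'b'.
String: 'cabbcacabcbcc'
Checking each position where char is 'a':
  pos 1: 'a' -> MATCH (next='b')
  pos 5: 'a' -> no (next='c')
  pos 7: 'a' -> MATCH (next='b')
Matching positions: [1, 7]
Count: 2

2


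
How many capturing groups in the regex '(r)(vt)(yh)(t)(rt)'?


To count capturing groups, count each '(' that starts a group.
Pattern: '(r)(vt)(yh)(t)(rt)'
Walking through the pattern:
  Position 0: '(' -> group #1
  Position 3: '(' -> group #2
  Position 7: '(' -> group #3
  Position 11: '(' -> group #4
  Position 14: '(' -> group #5
Total capturing groups: 5

5


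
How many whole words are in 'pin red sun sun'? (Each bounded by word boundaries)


Word boundaries (\b) mark the start/end of each word.
Text: 'pin red sun sun'
Splitting by whitespace:
  Word 1: 'pin'
  Word 2: 'red'
  Word 3: 'sun'
  Word 4: 'sun'
Total whole words: 4

4


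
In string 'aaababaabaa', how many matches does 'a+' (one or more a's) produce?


Pattern 'a+' matches one or more consecutive a's.
String: 'aaababaabaa'
Scanning for runs of a:
  Match 1: 'aaa' (length 3)
  Match 2: 'a' (length 1)
  Match 3: 'aa' (length 2)
  Match 4: 'aa' (length 2)
Total matches: 4

4


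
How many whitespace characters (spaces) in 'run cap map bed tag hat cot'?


\s matches whitespace characters (spaces, tabs, etc.).
Text: 'run cap map bed tag hat cot'
This text has 7 words separated by spaces.
Number of spaces = number of words - 1 = 7 - 1 = 6

6


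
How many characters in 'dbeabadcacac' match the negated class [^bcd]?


Negated class [^bcd] matches any char NOT in {b, c, d}
Scanning 'dbeabadcacac':
  pos 0: 'd' -> no (excluded)
  pos 1: 'b' -> no (excluded)
  pos 2: 'e' -> MATCH
  pos 3: 'a' -> MATCH
  pos 4: 'b' -> no (excluded)
  pos 5: 'a' -> MATCH
  pos 6: 'd' -> no (excluded)
  pos 7: 'c' -> no (excluded)
  pos 8: 'a' -> MATCH
  pos 9: 'c' -> no (excluded)
  pos 10: 'a' -> MATCH
  pos 11: 'c' -> no (excluded)
Total matches: 5

5


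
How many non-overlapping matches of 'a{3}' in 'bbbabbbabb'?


Pattern 'a{3}' matches exactly 3 consecutive a's (greedy, non-overlapping).
String: 'bbbabbbabb'
Scanning for runs of a's:
  Run at pos 3: 'a' (length 1) -> 0 match(es)
  Run at pos 7: 'a' (length 1) -> 0 match(es)
Matches found: []
Total: 0

0


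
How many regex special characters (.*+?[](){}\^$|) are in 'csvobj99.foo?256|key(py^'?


Regex special characters are: . * + ? [ ] ( ) { } \ ^ $ |
Scanning 'csvobj99.foo?256|key(py^':
  pos 8: '.' -> SPECIAL
  pos 12: '?' -> SPECIAL
  pos 16: '|' -> SPECIAL
  pos 20: '(' -> SPECIAL
  pos 23: '^' -> SPECIAL
Special chars found: ['.', '?', '|', '(', '^']
Total: 5

5


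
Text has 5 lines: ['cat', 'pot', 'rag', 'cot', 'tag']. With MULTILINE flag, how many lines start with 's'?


With MULTILINE flag, ^ matches the start of each line.
Lines: ['cat', 'pot', 'rag', 'cot', 'tag']
Checking which lines start with 's':
  Line 1: 'cat' -> no
  Line 2: 'pot' -> no
  Line 3: 'rag' -> no
  Line 4: 'cot' -> no
  Line 5: 'tag' -> no
Matching lines: []
Count: 0

0


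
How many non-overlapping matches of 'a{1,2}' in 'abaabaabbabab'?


Pattern 'a{1,2}' matches between 1 and 2 consecutive a's (greedy).
String: 'abaabaabbabab'
Finding runs of a's and applying greedy matching:
  Run at pos 0: 'a' (length 1)
  Run at pos 2: 'aa' (length 2)
  Run at pos 5: 'aa' (length 2)
  Run at pos 9: 'a' (length 1)
  Run at pos 11: 'a' (length 1)
Matches: ['a', 'aa', 'aa', 'a', 'a']
Count: 5

5


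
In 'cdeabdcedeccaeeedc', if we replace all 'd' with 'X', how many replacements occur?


re.sub('d', 'X', text) replaces every occurrence of 'd' with 'X'.
Text: 'cdeabdcedeccaeeedc'
Scanning for 'd':
  pos 1: 'd' -> replacement #1
  pos 5: 'd' -> replacement #2
  pos 8: 'd' -> replacement #3
  pos 16: 'd' -> replacement #4
Total replacements: 4

4


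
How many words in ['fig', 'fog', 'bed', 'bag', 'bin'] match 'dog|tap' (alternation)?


Alternation 'dog|tap' matches either 'dog' or 'tap'.
Checking each word:
  'fig' -> no
  'fog' -> no
  'bed' -> no
  'bag' -> no
  'bin' -> no
Matches: []
Count: 0

0


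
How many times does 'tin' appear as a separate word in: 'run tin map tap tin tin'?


Scanning each word for exact match 'tin':
  Word 1: 'run' -> no
  Word 2: 'tin' -> MATCH
  Word 3: 'map' -> no
  Word 4: 'tap' -> no
  Word 5: 'tin' -> MATCH
  Word 6: 'tin' -> MATCH
Total matches: 3

3


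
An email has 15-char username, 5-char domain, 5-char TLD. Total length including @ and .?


An email address has format: username@domain.tld
Username length: 15
'@' character: 1
Domain length: 5
'.' character: 1
TLD length: 5
Total = 15 + 1 + 5 + 1 + 5 = 27

27


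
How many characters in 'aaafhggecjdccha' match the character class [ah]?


Character class [ah] matches any of: {a, h}
Scanning string 'aaafhggecjdccha' character by character:
  pos 0: 'a' -> MATCH
  pos 1: 'a' -> MATCH
  pos 2: 'a' -> MATCH
  pos 3: 'f' -> no
  pos 4: 'h' -> MATCH
  pos 5: 'g' -> no
  pos 6: 'g' -> no
  pos 7: 'e' -> no
  pos 8: 'c' -> no
  pos 9: 'j' -> no
  pos 10: 'd' -> no
  pos 11: 'c' -> no
  pos 12: 'c' -> no
  pos 13: 'h' -> MATCH
  pos 14: 'a' -> MATCH
Total matches: 6

6


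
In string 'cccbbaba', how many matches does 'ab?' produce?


Pattern 'ab?' matches 'a' optionally followed by 'b'.
String: 'cccbbaba'
Scanning left to right for 'a' then checking next char:
  Match 1: 'ab' (a followed by b)
  Match 2: 'a' (a not followed by b)
Total matches: 2

2


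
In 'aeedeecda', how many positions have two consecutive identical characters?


Looking for consecutive identical characters in 'aeedeecda':
  pos 0-1: 'a' vs 'e' -> different
  pos 1-2: 'e' vs 'e' -> MATCH ('ee')
  pos 2-3: 'e' vs 'd' -> different
  pos 3-4: 'd' vs 'e' -> different
  pos 4-5: 'e' vs 'e' -> MATCH ('ee')
  pos 5-6: 'e' vs 'c' -> different
  pos 6-7: 'c' vs 'd' -> different
  pos 7-8: 'd' vs 'a' -> different
Consecutive identical pairs: ['ee', 'ee']
Count: 2

2


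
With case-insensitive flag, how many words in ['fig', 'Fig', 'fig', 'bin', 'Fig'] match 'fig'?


Case-insensitive matching: compare each word's lowercase form to 'fig'.
  'fig' -> lower='fig' -> MATCH
  'Fig' -> lower='fig' -> MATCH
  'fig' -> lower='fig' -> MATCH
  'bin' -> lower='bin' -> no
  'Fig' -> lower='fig' -> MATCH
Matches: ['fig', 'Fig', 'fig', 'Fig']
Count: 4

4


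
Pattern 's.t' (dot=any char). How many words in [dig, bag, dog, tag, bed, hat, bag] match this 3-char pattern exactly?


Pattern 's.t' means: starts with 's', any single char, ends with 't'.
Checking each word (must be exactly 3 chars):
  'dig' (len=3): no
  'bag' (len=3): no
  'dog' (len=3): no
  'tag' (len=3): no
  'bed' (len=3): no
  'hat' (len=3): no
  'bag' (len=3): no
Matching words: []
Total: 0

0


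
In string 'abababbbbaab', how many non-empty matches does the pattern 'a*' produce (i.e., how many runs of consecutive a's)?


Pattern 'a*' matches zero or more a's. We want non-empty runs of consecutive a's.
String: 'abababbbbaab'
Walking through the string to find runs of a's:
  Run 1: positions 0-0 -> 'a'
  Run 2: positions 2-2 -> 'a'
  Run 3: positions 4-4 -> 'a'
  Run 4: positions 9-10 -> 'aa'
Non-empty runs found: ['a', 'a', 'a', 'aa']
Count: 4

4


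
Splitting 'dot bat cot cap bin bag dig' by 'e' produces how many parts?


Splitting by 'e' breaks the string at each occurrence of the separator.
Text: 'dot bat cot cap bin bag dig'
Parts after split:
  Part 1: 'dot bat cot cap bin bag dig'
Total parts: 1

1


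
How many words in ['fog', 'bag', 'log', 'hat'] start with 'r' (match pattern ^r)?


Pattern ^r anchors to start of word. Check which words begin with 'r':
  'fog' -> no
  'bag' -> no
  'log' -> no
  'hat' -> no
Matching words: []
Count: 0

0


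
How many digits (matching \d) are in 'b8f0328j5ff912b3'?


\d matches any digit 0-9.
Scanning 'b8f0328j5ff912b3':
  pos 1: '8' -> DIGIT
  pos 3: '0' -> DIGIT
  pos 4: '3' -> DIGIT
  pos 5: '2' -> DIGIT
  pos 6: '8' -> DIGIT
  pos 8: '5' -> DIGIT
  pos 11: '9' -> DIGIT
  pos 12: '1' -> DIGIT
  pos 13: '2' -> DIGIT
  pos 15: '3' -> DIGIT
Digits found: ['8', '0', '3', '2', '8', '5', '9', '1', '2', '3']
Total: 10

10


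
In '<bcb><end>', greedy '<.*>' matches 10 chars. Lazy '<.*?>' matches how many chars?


Greedy '<.*>' tries to match as MUCH as possible.
Lazy '<.*?>' tries to match as LITTLE as possible.

String: '<bcb><end>'
Greedy '<.*>' starts at first '<' and extends to the LAST '>': '<bcb><end>' (10 chars)
Lazy '<.*?>' starts at first '<' and stops at the FIRST '>': '<bcb>' (5 chars)

5


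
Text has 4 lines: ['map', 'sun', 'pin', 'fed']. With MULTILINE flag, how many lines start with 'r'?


With MULTILINE flag, ^ matches the start of each line.
Lines: ['map', 'sun', 'pin', 'fed']
Checking which lines start with 'r':
  Line 1: 'map' -> no
  Line 2: 'sun' -> no
  Line 3: 'pin' -> no
  Line 4: 'fed' -> no
Matching lines: []
Count: 0

0


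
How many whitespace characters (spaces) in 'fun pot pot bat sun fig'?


\s matches whitespace characters (spaces, tabs, etc.).
Text: 'fun pot pot bat sun fig'
This text has 6 words separated by spaces.
Number of spaces = number of words - 1 = 6 - 1 = 5

5


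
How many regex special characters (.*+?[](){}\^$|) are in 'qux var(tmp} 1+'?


Regex special characters are: . * + ? [ ] ( ) { } \ ^ $ |
Scanning 'qux var(tmp} 1+':
  pos 7: '(' -> SPECIAL
  pos 11: '}' -> SPECIAL
  pos 14: '+' -> SPECIAL
Special chars found: ['(', '}', '+']
Total: 3

3


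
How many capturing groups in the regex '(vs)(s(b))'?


To count capturing groups, count each '(' that starts a group.
Pattern: '(vs)(s(b))'
Walking through the pattern:
  Position 0: '(' -> group #1
  Position 4: '(' -> group #2
  Position 6: '(' -> group #3
Total capturing groups: 3

3


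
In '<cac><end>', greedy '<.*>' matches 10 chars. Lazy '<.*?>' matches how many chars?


Greedy '<.*>' tries to match as MUCH as possible.
Lazy '<.*?>' tries to match as LITTLE as possible.

String: '<cac><end>'
Greedy '<.*>' starts at first '<' and extends to the LAST '>': '<cac><end>' (10 chars)
Lazy '<.*?>' starts at first '<' and stops at the FIRST '>': '<cac>' (5 chars)

5


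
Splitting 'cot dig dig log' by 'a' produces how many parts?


Splitting by 'a' breaks the string at each occurrence of the separator.
Text: 'cot dig dig log'
Parts after split:
  Part 1: 'cot dig dig log'
Total parts: 1

1


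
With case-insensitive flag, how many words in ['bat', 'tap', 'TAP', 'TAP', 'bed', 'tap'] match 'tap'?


Case-insensitive matching: compare each word's lowercase form to 'tap'.
  'bat' -> lower='bat' -> no
  'tap' -> lower='tap' -> MATCH
  'TAP' -> lower='tap' -> MATCH
  'TAP' -> lower='tap' -> MATCH
  'bed' -> lower='bed' -> no
  'tap' -> lower='tap' -> MATCH
Matches: ['tap', 'TAP', 'TAP', 'tap']
Count: 4

4


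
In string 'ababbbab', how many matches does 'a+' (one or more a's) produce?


Pattern 'a+' matches one or more consecutive a's.
String: 'ababbbab'
Scanning for runs of a:
  Match 1: 'a' (length 1)
  Match 2: 'a' (length 1)
  Match 3: 'a' (length 1)
Total matches: 3

3


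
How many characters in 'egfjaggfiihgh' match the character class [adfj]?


Character class [adfj] matches any of: {a, d, f, j}
Scanning string 'egfjaggfiihgh' character by character:
  pos 0: 'e' -> no
  pos 1: 'g' -> no
  pos 2: 'f' -> MATCH
  pos 3: 'j' -> MATCH
  pos 4: 'a' -> MATCH
  pos 5: 'g' -> no
  pos 6: 'g' -> no
  pos 7: 'f' -> MATCH
  pos 8: 'i' -> no
  pos 9: 'i' -> no
  pos 10: 'h' -> no
  pos 11: 'g' -> no
  pos 12: 'h' -> no
Total matches: 4

4


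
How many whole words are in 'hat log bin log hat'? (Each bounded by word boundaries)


Word boundaries (\b) mark the start/end of each word.
Text: 'hat log bin log hat'
Splitting by whitespace:
  Word 1: 'hat'
  Word 2: 'log'
  Word 3: 'bin'
  Word 4: 'log'
  Word 5: 'hat'
Total whole words: 5

5


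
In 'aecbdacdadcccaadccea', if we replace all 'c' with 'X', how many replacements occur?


re.sub('c', 'X', text) replaces every occurrence of 'c' with 'X'.
Text: 'aecbdacdadcccaadccea'
Scanning for 'c':
  pos 2: 'c' -> replacement #1
  pos 6: 'c' -> replacement #2
  pos 10: 'c' -> replacement #3
  pos 11: 'c' -> replacement #4
  pos 12: 'c' -> replacement #5
  pos 16: 'c' -> replacement #6
  pos 17: 'c' -> replacement #7
Total replacements: 7

7


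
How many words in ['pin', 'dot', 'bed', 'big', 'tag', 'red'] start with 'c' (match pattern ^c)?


Pattern ^c anchors to start of word. Check which words begin with 'c':
  'pin' -> no
  'dot' -> no
  'bed' -> no
  'big' -> no
  'tag' -> no
  'red' -> no
Matching words: []
Count: 0

0


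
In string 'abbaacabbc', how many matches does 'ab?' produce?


Pattern 'ab?' matches 'a' optionally followed by 'b'.
String: 'abbaacabbc'
Scanning left to right for 'a' then checking next char:
  Match 1: 'ab' (a followed by b)
  Match 2: 'a' (a not followed by b)
  Match 3: 'a' (a not followed by b)
  Match 4: 'ab' (a followed by b)
Total matches: 4

4


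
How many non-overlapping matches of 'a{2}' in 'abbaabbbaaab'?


Pattern 'a{2}' matches exactly 2 consecutive a's (greedy, non-overlapping).
String: 'abbaabbbaaab'
Scanning for runs of a's:
  Run at pos 0: 'a' (length 1) -> 0 match(es)
  Run at pos 3: 'aa' (length 2) -> 1 match(es)
  Run at pos 8: 'aaa' (length 3) -> 1 match(es)
Matches found: ['aa', 'aa']
Total: 2

2


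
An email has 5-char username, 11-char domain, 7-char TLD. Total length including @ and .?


An email address has format: username@domain.tld
Username length: 5
'@' character: 1
Domain length: 11
'.' character: 1
TLD length: 7
Total = 5 + 1 + 11 + 1 + 7 = 25

25


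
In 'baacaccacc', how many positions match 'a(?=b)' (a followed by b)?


Lookahead 'a(?=b)' matches 'a' only when followed by 'b'.
String: 'baacaccacc'
Checking each position where char is 'a':
  pos 1: 'a' -> no (next='a')
  pos 2: 'a' -> no (next='c')
  pos 4: 'a' -> no (next='c')
  pos 7: 'a' -> no (next='c')
Matching positions: []
Count: 0

0


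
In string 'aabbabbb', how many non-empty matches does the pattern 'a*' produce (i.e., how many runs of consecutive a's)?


Pattern 'a*' matches zero or more a's. We want non-empty runs of consecutive a's.
String: 'aabbabbb'
Walking through the string to find runs of a's:
  Run 1: positions 0-1 -> 'aa'
  Run 2: positions 4-4 -> 'a'
Non-empty runs found: ['aa', 'a']
Count: 2

2


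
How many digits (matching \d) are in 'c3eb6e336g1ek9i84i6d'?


\d matches any digit 0-9.
Scanning 'c3eb6e336g1ek9i84i6d':
  pos 1: '3' -> DIGIT
  pos 4: '6' -> DIGIT
  pos 6: '3' -> DIGIT
  pos 7: '3' -> DIGIT
  pos 8: '6' -> DIGIT
  pos 10: '1' -> DIGIT
  pos 13: '9' -> DIGIT
  pos 15: '8' -> DIGIT
  pos 16: '4' -> DIGIT
  pos 18: '6' -> DIGIT
Digits found: ['3', '6', '3', '3', '6', '1', '9', '8', '4', '6']
Total: 10

10


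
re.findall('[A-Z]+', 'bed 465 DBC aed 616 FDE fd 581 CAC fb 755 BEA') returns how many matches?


Pattern '[A-Z]+' finds one or more uppercase letters.
Text: 'bed 465 DBC aed 616 FDE fd 581 CAC fb 755 BEA'
Scanning for matches:
  Match 1: 'DBC'
  Match 2: 'FDE'
  Match 3: 'CAC'
  Match 4: 'BEA'
Total matches: 4

4


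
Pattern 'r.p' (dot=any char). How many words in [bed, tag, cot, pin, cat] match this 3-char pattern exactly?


Pattern 'r.p' means: starts with 'r', any single char, ends with 'p'.
Checking each word (must be exactly 3 chars):
  'bed' (len=3): no
  'tag' (len=3): no
  'cot' (len=3): no
  'pin' (len=3): no
  'cat' (len=3): no
Matching words: []
Total: 0

0


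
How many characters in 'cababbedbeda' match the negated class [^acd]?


Negated class [^acd] matches any char NOT in {a, c, d}
Scanning 'cababbedbeda':
  pos 0: 'c' -> no (excluded)
  pos 1: 'a' -> no (excluded)
  pos 2: 'b' -> MATCH
  pos 3: 'a' -> no (excluded)
  pos 4: 'b' -> MATCH
  pos 5: 'b' -> MATCH
  pos 6: 'e' -> MATCH
  pos 7: 'd' -> no (excluded)
  pos 8: 'b' -> MATCH
  pos 9: 'e' -> MATCH
  pos 10: 'd' -> no (excluded)
  pos 11: 'a' -> no (excluded)
Total matches: 6

6


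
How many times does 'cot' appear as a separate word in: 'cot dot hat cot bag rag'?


Scanning each word for exact match 'cot':
  Word 1: 'cot' -> MATCH
  Word 2: 'dot' -> no
  Word 3: 'hat' -> no
  Word 4: 'cot' -> MATCH
  Word 5: 'bag' -> no
  Word 6: 'rag' -> no
Total matches: 2

2


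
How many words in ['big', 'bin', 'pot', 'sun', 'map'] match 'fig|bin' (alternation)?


Alternation 'fig|bin' matches either 'fig' or 'bin'.
Checking each word:
  'big' -> no
  'bin' -> MATCH
  'pot' -> no
  'sun' -> no
  'map' -> no
Matches: ['bin']
Count: 1

1
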